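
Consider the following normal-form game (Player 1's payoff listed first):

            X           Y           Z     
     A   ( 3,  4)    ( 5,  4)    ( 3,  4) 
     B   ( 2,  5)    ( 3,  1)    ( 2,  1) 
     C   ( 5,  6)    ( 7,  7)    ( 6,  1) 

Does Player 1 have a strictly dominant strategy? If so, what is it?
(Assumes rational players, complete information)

Yes, Player 1's strictly dominant strategy is C

Work:
A strategy strictly dominates another if it gives a strictly higher payoff against every opponent action. Compare each pair of P1's strategies column-by-column:
  A vs B: [3 vs 2, 5 vs 3, 3 vs 2] → A strictly dominates B
  A vs C: [3 vs 5, 5 vs 7, 3 vs 6] → A does not strictly dominate C (column X: 3 ≤ 5)
  B vs A: [2 vs 3, 3 vs 5, 2 vs 3] → B does not strictly dominate A (column X: 2 ≤ 3)
  B vs C: [2 vs 5, 3 vs 7, 2 vs 6] → B does not strictly dominate C (column X: 2 ≤ 5)
  C vs A: [5 vs 3, 7 vs 5, 6 vs 3] → C strictly dominates A
  C vs B: [5 vs 2, 7 vs 3, 6 vs 2] → C strictly dominates B
C strictly dominates every other strategy → strictly dominant.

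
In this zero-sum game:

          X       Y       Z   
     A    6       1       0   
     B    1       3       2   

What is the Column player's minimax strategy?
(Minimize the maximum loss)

Column should play Z, value = 2

Work:
Column player minimizes Row's maximum payoff:
Column X: max payoff to Row = 6
Column Y: max payoff to Row = 3
Column Z: max payoff to Row = 2
Minimum is 2, achieved by column Z.
Minimax strategy: Z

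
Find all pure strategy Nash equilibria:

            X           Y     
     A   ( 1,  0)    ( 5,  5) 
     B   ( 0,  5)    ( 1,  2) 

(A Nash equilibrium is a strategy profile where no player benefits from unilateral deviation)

Nash equilibrium: (A, Y)

Work:
Best responses:
  P1 vs X: payoffs [1, 0] → best response A (payoff 1)
  P1 vs Y: payoffs [5, 1] → best response A (payoff 5)
  P2 vs A: payoffs [0, 5] → best response Y (payoff 5)
  P2 vs B: payoffs [5, 2] → best response X (payoff 5)
Mutual best responses: (A,Y) → Nash equilibria.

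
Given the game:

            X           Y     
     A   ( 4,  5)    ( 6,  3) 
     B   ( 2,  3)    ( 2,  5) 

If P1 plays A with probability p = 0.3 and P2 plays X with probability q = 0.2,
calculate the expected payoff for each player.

E[P1] = 3.08, E[P2] = 4.24

Work:
E[P1] = p·q·π₁(A,X) + p·(1-q)·π₁(A,Y) + (1-p)·q·π₁(B,X) + (1-p)·(1-q)·π₁(B,Y)
= 0.3·0.2·4 + 0.3·0.8·6 + 0.7·0.2·2 + 0.7·0.8·2
= 3.08

E[P2] = 4.24 (similar calculation)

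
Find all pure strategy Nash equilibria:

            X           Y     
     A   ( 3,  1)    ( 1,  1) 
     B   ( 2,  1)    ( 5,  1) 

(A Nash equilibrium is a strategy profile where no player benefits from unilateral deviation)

Nash equilibrium: (A, X), (B, Y)

Work:
Best responses:
  P1 vs X: payoffs [3, 2] → best response A (payoff 3)
  P1 vs Y: payoffs [1, 5] → best response B (payoff 5)
  P2 vs A: payoffs [1, 1] → best response X/Y (payoff 1)
  P2 vs B: payoffs [1, 1] → best response X/Y (payoff 1)
Mutual best responses: (A,X), (B,Y) → Nash equilibria.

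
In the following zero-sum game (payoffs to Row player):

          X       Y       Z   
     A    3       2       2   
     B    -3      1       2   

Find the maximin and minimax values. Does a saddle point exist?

Maximin = 2, Minimax = 2, Saddle: True

Work:
Row minimums: [2, -3] → maximin = 2
Column maximums: [3, 2, 2] → minimax = 2
Saddle point exists! Game value = 2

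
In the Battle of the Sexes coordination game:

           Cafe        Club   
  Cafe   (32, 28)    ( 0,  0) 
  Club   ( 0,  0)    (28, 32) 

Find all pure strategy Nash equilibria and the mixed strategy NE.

Pure NE: (Cafe, Cafe) and (Club, Club); Mixed NE: p = 0.5333, q = 0.4667

Work:
Check pure NE:
(Cafe, Cafe): (32, 28) - no unilateral deviation beneficial
(Club, Club): (28, 32) - no unilateral deviation beneficial
Mixed NE: P1 plays Cafe with p = 0.5333, P2 plays Cafe with q = 0.4667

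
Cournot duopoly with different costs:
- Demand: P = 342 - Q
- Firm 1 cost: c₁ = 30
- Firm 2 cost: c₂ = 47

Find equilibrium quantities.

q₁* = 109.67, q₂* = 92.67

Work:
Reaction: q₁ = (342 - 30 - q₂)/2
Reaction: q₂ = (342 - 47 - q₁)/2
Solve simultaneously:
q₁* = (342 - 2×30 + 47)/3 = 109.67
q₂* = (342 - 2×47 + 30)/3 = 92.67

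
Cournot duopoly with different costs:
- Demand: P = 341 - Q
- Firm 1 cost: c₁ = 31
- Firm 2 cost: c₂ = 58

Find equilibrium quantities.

q₁* = 112.33, q₂* = 85.33

Work:
Reaction: q₁ = (341 - 31 - q₂)/2
Reaction: q₂ = (341 - 58 - q₁)/2
Solve simultaneously:
q₁* = (341 - 2×31 + 58)/3 = 112.33
q₂* = (341 - 2×58 + 31)/3 = 85.33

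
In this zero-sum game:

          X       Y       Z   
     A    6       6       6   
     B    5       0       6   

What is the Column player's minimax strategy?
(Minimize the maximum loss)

Column should play X or Y or Z (all achieve the minimum), value = 6

Work:
Column player minimizes Row's maximum payoff:
Column X: max payoff to Row = 6
Column Y: max payoff to Row = 6
Column Z: max payoff to Row = 6
Minimum is 6, achieved by columns X, Y, Z (tied).
Each of X or Y or Z is a minimax strategy.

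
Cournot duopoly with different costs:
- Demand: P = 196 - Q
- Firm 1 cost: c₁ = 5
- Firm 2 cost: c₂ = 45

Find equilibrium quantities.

q₁* = 77.0, q₂* = 37.0

Work:
Reaction: q₁ = (196 - 5 - q₂)/2
Reaction: q₂ = (196 - 45 - q₁)/2
Solve simultaneously:
q₁* = (196 - 2×5 + 45)/3 = 77.0
q₂* = (196 - 2×45 + 5)/3 = 37.0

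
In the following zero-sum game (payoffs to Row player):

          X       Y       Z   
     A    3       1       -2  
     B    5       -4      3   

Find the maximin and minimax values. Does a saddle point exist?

Maximin = -2, Minimax = 1, Saddle: False

Work:
Row minimums: [-2, -4] → maximin = -2
Column maximums: [5, 1, 3] → minimax = 1
No saddle point (maximin ≠ minimax). Mixed strategy needed.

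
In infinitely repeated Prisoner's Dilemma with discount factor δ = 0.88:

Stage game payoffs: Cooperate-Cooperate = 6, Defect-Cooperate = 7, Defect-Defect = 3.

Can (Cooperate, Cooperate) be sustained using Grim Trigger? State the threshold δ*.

δ* = 0.25; since δ = 0.88 ≥ 0.25, cooperation can be sustained

Work:
For Grim Trigger:
Cooperate forever: 6/(1-δ)
Defect then punished: 7 + 3·δ/(1-δ)
Need: 6/(1-δ) ≥ 7 + 3·δ/(1-δ)
Solving: δ ≥ (T-R)/(T-P) = (7-6)/(7-3) = 0.25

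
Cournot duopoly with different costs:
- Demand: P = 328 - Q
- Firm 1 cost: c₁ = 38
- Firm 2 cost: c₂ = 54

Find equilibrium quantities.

q₁* = 102.0, q₂* = 86.0

Work:
Reaction: q₁ = (328 - 38 - q₂)/2
Reaction: q₂ = (328 - 54 - q₁)/2
Solve simultaneously:
q₁* = (328 - 2×38 + 54)/3 = 102.0
q₂* = (328 - 2×54 + 38)/3 = 86.0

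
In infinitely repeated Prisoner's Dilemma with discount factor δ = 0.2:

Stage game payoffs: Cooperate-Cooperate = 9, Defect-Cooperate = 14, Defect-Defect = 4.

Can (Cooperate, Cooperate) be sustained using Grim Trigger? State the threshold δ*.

δ* = 0.5; since δ = 0.2 < 0.5, cooperation cannot be sustained

Work:
For Grim Trigger:
Cooperate forever: 9/(1-δ)
Defect then punished: 14 + 4·δ/(1-δ)
Need: 9/(1-δ) ≥ 14 + 4·δ/(1-δ)
Solving: δ ≥ (T-R)/(T-P) = (14-9)/(14-4) = 0.5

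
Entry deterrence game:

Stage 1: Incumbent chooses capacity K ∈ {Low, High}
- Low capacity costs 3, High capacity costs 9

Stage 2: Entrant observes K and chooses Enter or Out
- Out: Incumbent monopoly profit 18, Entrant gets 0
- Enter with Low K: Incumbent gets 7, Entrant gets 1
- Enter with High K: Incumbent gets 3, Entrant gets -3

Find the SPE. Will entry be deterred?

SPE: (High, Enter|Low, Out|High); Entry deterred. Incumbent net profit = 9

Work:
After Low K: Entrant enters (1 > 0)
After High K: Entrant stays out (-3 < 0)
Incumbent: Low → 7−3=4, High → 18−9=9
Incumbent chooses High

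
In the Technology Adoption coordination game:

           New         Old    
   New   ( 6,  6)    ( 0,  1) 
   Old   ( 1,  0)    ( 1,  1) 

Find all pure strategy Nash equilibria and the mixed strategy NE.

Pure NE: (New, New) and (Old, Old); Mixed NE: p = 0.1667, q = 0.1667

Work:
Check pure NE:
(New, New): (6, 6) - no unilateral deviation beneficial
(Old, Old): (1, 1) - no unilateral deviation beneficial
Mixed NE: P1 plays New with p = 0.1667, P2 plays New with q = 0.1667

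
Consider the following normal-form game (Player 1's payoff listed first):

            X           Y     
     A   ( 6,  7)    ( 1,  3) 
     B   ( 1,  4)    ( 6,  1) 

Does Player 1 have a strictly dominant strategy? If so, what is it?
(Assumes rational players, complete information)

No strictly dominant strategy exists for Player 1

Work:
A strategy strictly dominates another if it gives a strictly higher payoff against every opponent action. Compare each pair of P1's strategies column-by-column:
  A vs B: [6 vs 1, 1 vs 6] → A does not strictly dominate B (column Y: 1 ≤ 6)
  B vs A: [1 vs 6, 6 vs 1] → B does not strictly dominate A (column X: 1 ≤ 6)
No single strategy strictly dominates all others → no strictly dominant strategy.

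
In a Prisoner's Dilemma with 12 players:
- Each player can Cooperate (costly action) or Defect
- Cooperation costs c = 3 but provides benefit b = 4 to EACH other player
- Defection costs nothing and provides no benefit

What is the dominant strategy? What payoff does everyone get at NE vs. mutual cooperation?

Dominant: Defect; NE payoff = 0; Coop payoff = 41

Work:
Defect dominates (saves cost c = 3, benefit to others is external)
NE: All defect → everyone gets 0
If all cooperate: each receives (11)×4 - 3 = 41
Social dilemma: 41 > 0 but NE gives 0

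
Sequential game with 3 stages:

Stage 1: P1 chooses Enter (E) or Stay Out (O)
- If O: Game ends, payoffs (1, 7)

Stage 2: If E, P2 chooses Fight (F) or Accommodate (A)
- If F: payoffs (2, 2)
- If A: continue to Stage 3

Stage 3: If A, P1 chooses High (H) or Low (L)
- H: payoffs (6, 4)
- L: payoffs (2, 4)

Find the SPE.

SPE: (E, A, H); Outcome (6, 4)

Work:
Stage 3: P1 chooses H (6 vs 2)
Stage 2: P2: F->2, A->4 (anticipating H). Choose A
Stage 1: P1: O->1, E->6 (anticipating A, H). Choose E
SPE path: E -> A -> H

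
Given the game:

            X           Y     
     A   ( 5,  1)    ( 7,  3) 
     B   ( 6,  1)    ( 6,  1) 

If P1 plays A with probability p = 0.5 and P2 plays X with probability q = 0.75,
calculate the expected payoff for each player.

E[P1] = 5.75, E[P2] = 1.25

Work:
E[P1] = p·q·π₁(A,X) + p·(1-q)·π₁(A,Y) + (1-p)·q·π₁(B,X) + (1-p)·(1-q)·π₁(B,Y)
= 0.5·0.75·5 + 0.5·0.25·7 + 0.5·0.75·6 + 0.5·0.25·6
= 5.75

E[P2] = 1.25 (similar calculation)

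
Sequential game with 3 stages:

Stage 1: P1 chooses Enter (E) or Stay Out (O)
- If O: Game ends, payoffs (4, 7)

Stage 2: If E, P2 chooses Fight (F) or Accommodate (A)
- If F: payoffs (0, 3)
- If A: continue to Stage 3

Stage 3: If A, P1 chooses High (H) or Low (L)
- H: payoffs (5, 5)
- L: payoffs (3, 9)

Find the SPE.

SPE: (E, A, H); Outcome (5, 5)

Work:
Stage 3: P1 chooses H (5 vs 3)
Stage 2: P2: F->3, A->5 (anticipating H). Choose A
Stage 1: P1: O->4, E->5 (anticipating A, H). Choose E
SPE path: E -> A -> H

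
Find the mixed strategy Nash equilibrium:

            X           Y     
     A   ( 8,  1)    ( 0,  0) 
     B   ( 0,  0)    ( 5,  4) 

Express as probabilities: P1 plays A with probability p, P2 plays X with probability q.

p = 0.8, q = 0.3846

Work:
Find probabilities that make opponent indifferent:
P2 chooses q to make P1 indifferent between A and B
P1 chooses p to make P2 indifferent between X and Y
Mixed NE: P1 plays (A: 0.8, B: 0.2), P2 plays (X: 0.3846, Y: 0.6154)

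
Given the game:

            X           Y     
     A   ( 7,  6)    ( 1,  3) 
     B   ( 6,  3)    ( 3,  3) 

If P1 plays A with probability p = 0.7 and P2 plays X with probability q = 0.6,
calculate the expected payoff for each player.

E[P1] = 4.66, E[P2] = 4.26

Work:
E[P1] = p·q·π₁(A,X) + p·(1-q)·π₁(A,Y) + (1-p)·q·π₁(B,X) + (1-p)·(1-q)·π₁(B,Y)
= 0.7·0.6·7 + 0.7·0.4·1 + 0.3·0.6·6 + 0.3·0.4·3
= 4.66

E[P2] = 4.26 (similar calculation)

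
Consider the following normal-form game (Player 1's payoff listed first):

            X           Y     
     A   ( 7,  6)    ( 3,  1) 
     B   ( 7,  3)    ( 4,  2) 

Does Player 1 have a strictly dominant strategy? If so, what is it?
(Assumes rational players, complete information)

No strictly dominant strategy exists for Player 1

Work:
A strategy strictly dominates another if it gives a strictly higher payoff against every opponent action. Compare each pair of P1's strategies column-by-column:
  A vs B: [7 vs 7, 3 vs 4] → A does not strictly dominate B (column X: 7 ≤ 7)
  B vs A: [7 vs 7, 4 vs 3] → B does not strictly dominate A (column X: 7 ≤ 7)
No single strategy strictly dominates all others → no strictly dominant strategy.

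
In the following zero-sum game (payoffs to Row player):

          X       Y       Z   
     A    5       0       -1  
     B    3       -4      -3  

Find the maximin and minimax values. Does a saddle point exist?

Maximin = -1, Minimax = -1, Saddle: True

Work:
Row minimums: [-1, -4] → maximin = -1
Column maximums: [5, 0, -1] → minimax = -1
Saddle point exists! Game value = -1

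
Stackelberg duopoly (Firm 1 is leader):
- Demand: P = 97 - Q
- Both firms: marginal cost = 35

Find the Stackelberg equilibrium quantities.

q₁* (leader) = 31.0, q₂* (follower) = 15.5

Work:
Follower's reaction: q₂ = (a - c - q₁)/2
Leader substitutes: π₁ = q₁·(a - q₁ - (a-c-q₁)/2 - c)
FOC: q₁* = (97 - 35)/2 = 31.00
Then: q₂* = (97 - 35 - 31.0)/2 = 15.50
Leader has first-mover advantage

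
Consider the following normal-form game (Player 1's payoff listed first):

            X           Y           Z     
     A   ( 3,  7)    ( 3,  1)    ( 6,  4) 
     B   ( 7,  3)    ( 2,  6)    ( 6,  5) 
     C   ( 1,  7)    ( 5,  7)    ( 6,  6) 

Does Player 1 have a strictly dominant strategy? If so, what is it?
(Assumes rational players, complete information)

No strictly dominant strategy exists for Player 1

Work:
A strategy strictly dominates another if it gives a strictly higher payoff against every opponent action. Compare each pair of P1's strategies column-by-column:
  A vs B: [3 vs 7, 3 vs 2, 6 vs 6] → A does not strictly dominate B (column X: 3 ≤ 7)
  A vs C: [3 vs 1, 3 vs 5, 6 vs 6] → A does not strictly dominate C (column Y: 3 ≤ 5)
  B vs A: [7 vs 3, 2 vs 3, 6 vs 6] → B does not strictly dominate A (column Y: 2 ≤ 3)
  B vs C: [7 vs 1, 2 vs 5, 6 vs 6] → B does not strictly dominate C (column Y: 2 ≤ 5)
  C vs A: [1 vs 3, 5 vs 3, 6 vs 6] → C does not strictly dominate A (column X: 1 ≤ 3)
  C vs B: [1 vs 7, 5 vs 2, 6 vs 6] → C does not strictly dominate B (column X: 1 ≤ 7)
No single strategy strictly dominates all others → no strictly dominant strategy.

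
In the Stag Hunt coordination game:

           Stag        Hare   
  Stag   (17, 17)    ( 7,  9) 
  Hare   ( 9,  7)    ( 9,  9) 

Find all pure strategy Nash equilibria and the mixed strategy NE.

Pure NE: (Stag, Stag) and (Hare, Hare); Mixed NE: p = 0.2, q = 0.2

Work:
Check pure NE:
(Stag, Stag): (17, 17) - no unilateral deviation beneficial
(Hare, Hare): (9, 9) - no unilateral deviation beneficial
Mixed NE: P1 plays Stag with p = 0.2, P2 plays Stag with q = 0.2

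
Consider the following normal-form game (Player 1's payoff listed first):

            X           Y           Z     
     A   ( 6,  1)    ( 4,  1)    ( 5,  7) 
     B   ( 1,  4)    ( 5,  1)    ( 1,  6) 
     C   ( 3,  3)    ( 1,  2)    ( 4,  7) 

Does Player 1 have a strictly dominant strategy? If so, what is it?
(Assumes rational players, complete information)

No strictly dominant strategy exists for Player 1

Work:
A strategy strictly dominates another if it gives a strictly higher payoff against every opponent action. Compare each pair of P1's strategies column-by-column:
  A vs B: [6 vs 1, 4 vs 5, 5 vs 1] → A does not strictly dominate B (column Y: 4 ≤ 5)
  A vs C: [6 vs 3, 4 vs 1, 5 vs 4] → A strictly dominates C
  B vs A: [1 vs 6, 5 vs 4, 1 vs 5] → B does not strictly dominate A (column X: 1 ≤ 6)
  B vs C: [1 vs 3, 5 vs 1, 1 vs 4] → B does not strictly dominate C (column X: 1 ≤ 3)
  C vs A: [3 vs 6, 1 vs 4, 4 vs 5] → C does not strictly dominate A (column X: 3 ≤ 6)
  C vs B: [3 vs 1, 1 vs 5, 4 vs 1] → C does not strictly dominate B (column Y: 1 ≤ 5)
No single strategy strictly dominates all others → no strictly dominant strategy.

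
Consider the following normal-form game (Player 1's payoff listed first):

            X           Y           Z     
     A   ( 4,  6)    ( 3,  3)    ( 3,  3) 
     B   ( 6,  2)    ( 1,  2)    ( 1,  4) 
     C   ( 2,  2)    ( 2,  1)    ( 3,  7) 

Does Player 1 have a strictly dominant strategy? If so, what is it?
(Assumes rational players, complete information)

No strictly dominant strategy exists for Player 1

Work:
A strategy strictly dominates another if it gives a strictly higher payoff against every opponent action. Compare each pair of P1's strategies column-by-column:
  A vs B: [4 vs 6, 3 vs 1, 3 vs 1] → A does not strictly dominate B (column X: 4 ≤ 6)
  A vs C: [4 vs 2, 3 vs 2, 3 vs 3] → A does not strictly dominate C (column Z: 3 ≤ 3)
  B vs A: [6 vs 4, 1 vs 3, 1 vs 3] → B does not strictly dominate A (column Y: 1 ≤ 3)
  B vs C: [6 vs 2, 1 vs 2, 1 vs 3] → B does not strictly dominate C (column Y: 1 ≤ 2)
  C vs A: [2 vs 4, 2 vs 3, 3 vs 3] → C does not strictly dominate A (column X: 2 ≤ 4)
  C vs B: [2 vs 6, 2 vs 1, 3 vs 1] → C does not strictly dominate B (column X: 2 ≤ 6)
No single strategy strictly dominates all others → no strictly dominant strategy.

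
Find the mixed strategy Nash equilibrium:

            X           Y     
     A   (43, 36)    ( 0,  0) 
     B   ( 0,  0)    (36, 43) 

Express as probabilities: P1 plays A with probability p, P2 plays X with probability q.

p = 0.5443, q = 0.4557

Work:
Find probabilities that make opponent indifferent:
P2 chooses q to make P1 indifferent between A and B
P1 chooses p to make P2 indifferent between X and Y
Mixed NE: P1 plays (A: 0.5443, B: 0.4557), P2 plays (X: 0.4557, Y: 0.5443)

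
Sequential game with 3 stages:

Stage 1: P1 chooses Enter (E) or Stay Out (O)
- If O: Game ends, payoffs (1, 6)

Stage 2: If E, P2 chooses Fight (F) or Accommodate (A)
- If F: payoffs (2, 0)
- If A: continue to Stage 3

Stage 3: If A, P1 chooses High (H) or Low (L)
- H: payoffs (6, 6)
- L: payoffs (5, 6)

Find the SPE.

SPE: (E, A, H); Outcome (6, 6)

Work:
Stage 3: P1 chooses H (6 vs 5)
Stage 2: P2: F->0, A->6 (anticipating H). Choose A
Stage 1: P1: O->1, E->6 (anticipating A, H). Choose E
SPE path: E -> A -> H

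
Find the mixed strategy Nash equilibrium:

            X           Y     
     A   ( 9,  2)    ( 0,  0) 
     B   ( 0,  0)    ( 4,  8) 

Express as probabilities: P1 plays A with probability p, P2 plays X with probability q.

p = 0.8, q = 0.3077

Work:
Find probabilities that make opponent indifferent:
P2 chooses q to make P1 indifferent between A and B
P1 chooses p to make P2 indifferent between X and Y
Mixed NE: P1 plays (A: 0.8, B: 0.2), P2 plays (X: 0.3077, Y: 0.6923)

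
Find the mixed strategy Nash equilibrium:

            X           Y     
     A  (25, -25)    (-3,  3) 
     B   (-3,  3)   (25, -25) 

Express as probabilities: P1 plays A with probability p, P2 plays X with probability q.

p = 0.5, q = 0.5

Work:
Find probabilities that make opponent indifferent:
P2 chooses q to make P1 indifferent between A and B
P1 chooses p to make P2 indifferent between X and Y
Mixed NE: P1 plays (A: 0.5, B: 0.5), P2 plays (X: 0.5, Y: 0.5)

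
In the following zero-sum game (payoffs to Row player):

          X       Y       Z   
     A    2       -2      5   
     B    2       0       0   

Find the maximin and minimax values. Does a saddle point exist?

Maximin = 0, Minimax = 0, Saddle: True

Work:
Row minimums: [-2, 0] → maximin = 0
Column maximums: [2, 0, 5] → minimax = 0
Saddle point exists! Game value = 0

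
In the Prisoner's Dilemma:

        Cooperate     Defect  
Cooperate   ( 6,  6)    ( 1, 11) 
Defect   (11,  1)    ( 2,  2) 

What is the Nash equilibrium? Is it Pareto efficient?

(Defect, Defect) is NE; not Pareto efficient

Work:
Defect dominates Cooperate for both players:
If P2 cooperates: Defect (11) > Cooperate (6)
If P2 defects: Defect (2) > Cooperate (1)
NE: (Defect, Defect) with payoff (2, 2)
But (Cooperate, Cooperate) = (6, 6) Pareto dominates (2, 2)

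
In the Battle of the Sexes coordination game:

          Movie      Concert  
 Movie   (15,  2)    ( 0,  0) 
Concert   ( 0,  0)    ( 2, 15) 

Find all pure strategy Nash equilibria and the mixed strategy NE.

Pure NE: (Movie, Movie) and (Concert, Concert); Mixed NE: p = 0.8824, q = 0.1176

Work:
Check pure NE:
(Movie, Movie): (15, 2) - no unilateral deviation beneficial
(Concert, Concert): (2, 15) - no unilateral deviation beneficial
Mixed NE: P1 plays Movie with p = 0.8824, P2 plays Movie with q = 0.1176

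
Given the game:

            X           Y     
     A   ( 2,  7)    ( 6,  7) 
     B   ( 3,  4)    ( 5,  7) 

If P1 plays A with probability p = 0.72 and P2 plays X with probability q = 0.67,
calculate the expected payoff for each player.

E[P1] = 3.4152, E[P2] = 6.4372

Work:
E[P1] = p·q·π₁(A,X) + p·(1-q)·π₁(A,Y) + (1-p)·q·π₁(B,X) + (1-p)·(1-q)·π₁(B,Y)
= 0.72·0.67·2 + 0.72·0.33·6 + 0.28·0.67·3 + 0.28·0.33·5
= 3.4152

E[P2] = 6.4372 (similar calculation)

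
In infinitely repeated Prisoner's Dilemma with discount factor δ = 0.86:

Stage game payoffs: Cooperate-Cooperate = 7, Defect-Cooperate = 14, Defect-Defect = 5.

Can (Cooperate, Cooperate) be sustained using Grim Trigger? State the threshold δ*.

δ* = 0.7778; since δ = 0.86 ≥ 0.7778, cooperation can be sustained

Work:
For Grim Trigger:
Cooperate forever: 7/(1-δ)
Defect then punished: 14 + 5·δ/(1-δ)
Need: 7/(1-δ) ≥ 14 + 5·δ/(1-δ)
Solving: δ ≥ (T-R)/(T-P) = (14-7)/(14-5) = 0.7778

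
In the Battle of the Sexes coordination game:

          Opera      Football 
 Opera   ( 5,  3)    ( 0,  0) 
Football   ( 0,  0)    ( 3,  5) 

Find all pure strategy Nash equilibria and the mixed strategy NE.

Pure NE: (Opera, Opera) and (Football, Football); Mixed NE: p = 0.625, q = 0.375

Work:
Check pure NE:
(Opera, Opera): (5, 3) - no unilateral deviation beneficial
(Football, Football): (3, 5) - no unilateral deviation beneficial
Mixed NE: P1 plays Opera with p = 0.625, P2 plays Opera with q = 0.375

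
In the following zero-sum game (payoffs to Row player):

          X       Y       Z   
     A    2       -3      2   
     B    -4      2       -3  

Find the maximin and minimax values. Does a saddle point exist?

Maximin = -3, Minimax = 2, Saddle: False

Work:
Row minimums: [-3, -4] → maximin = -3
Column maximums: [2, 2, 2] → minimax = 2
No saddle point (maximin ≠ minimax). Mixed strategy needed.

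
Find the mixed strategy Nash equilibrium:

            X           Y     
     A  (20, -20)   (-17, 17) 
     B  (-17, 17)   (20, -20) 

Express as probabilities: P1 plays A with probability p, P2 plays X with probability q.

p = 0.5, q = 0.5

Work:
Find probabilities that make opponent indifferent:
P2 chooses q to make P1 indifferent between A and B
P1 chooses p to make P2 indifferent between X and Y
Mixed NE: P1 plays (A: 0.5, B: 0.5), P2 plays (X: 0.5, Y: 0.5)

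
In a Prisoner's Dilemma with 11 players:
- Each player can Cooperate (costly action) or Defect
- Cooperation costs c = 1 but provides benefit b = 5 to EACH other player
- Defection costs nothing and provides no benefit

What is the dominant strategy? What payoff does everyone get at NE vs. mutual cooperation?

Dominant: Defect; NE payoff = 0; Coop payoff = 49

Work:
Defect dominates (saves cost c = 1, benefit to others is external)
NE: All defect → everyone gets 0
If all cooperate: each receives (10)×5 - 1 = 49
Social dilemma: 49 > 0 but NE gives 0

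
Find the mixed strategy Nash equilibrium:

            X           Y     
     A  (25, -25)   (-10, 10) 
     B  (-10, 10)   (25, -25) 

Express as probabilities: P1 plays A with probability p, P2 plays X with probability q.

p = 0.5, q = 0.5

Work:
Find probabilities that make opponent indifferent:
P2 chooses q to make P1 indifferent between A and B
P1 chooses p to make P2 indifferent between X and Y
Mixed NE: P1 plays (A: 0.5, B: 0.5), P2 plays (X: 0.5, Y: 0.5)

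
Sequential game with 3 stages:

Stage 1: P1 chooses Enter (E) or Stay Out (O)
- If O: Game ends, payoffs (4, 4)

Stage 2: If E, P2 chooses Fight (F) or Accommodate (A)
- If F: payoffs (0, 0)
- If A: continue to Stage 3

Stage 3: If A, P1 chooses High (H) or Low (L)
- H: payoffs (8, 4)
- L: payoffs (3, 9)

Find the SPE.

SPE: (E, A, H); Outcome (8, 4)

Work:
Stage 3: P1 chooses H (8 vs 3)
Stage 2: P2: F->0, A->4 (anticipating H). Choose A
Stage 1: P1: O->4, E->8 (anticipating A, H). Choose E
SPE path: E -> A -> H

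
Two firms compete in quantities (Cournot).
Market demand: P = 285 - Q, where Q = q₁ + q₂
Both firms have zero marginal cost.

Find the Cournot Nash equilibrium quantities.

q₁* = q₂* = 95.0; P* = 95.0

Work:
Profit: π_i = P·q_i = (a - q_i - q_j)·q_i
FOC: ∂π_i/∂q_i = a - 2q_i - q_j = 0
Reaction function: q_i = (285 - q_j)/2
Symmetry: q* = 285/3 = 95.0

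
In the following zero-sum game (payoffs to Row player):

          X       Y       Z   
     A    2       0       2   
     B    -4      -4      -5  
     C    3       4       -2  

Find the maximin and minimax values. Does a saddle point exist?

Maximin = 0, Minimax = 2, Saddle: False

Work:
Row minimums: [0, -5, -2] → maximin = 0
Column maximums: [3, 4, 2] → minimax = 2
No saddle point (maximin ≠ minimax). Mixed strategy needed.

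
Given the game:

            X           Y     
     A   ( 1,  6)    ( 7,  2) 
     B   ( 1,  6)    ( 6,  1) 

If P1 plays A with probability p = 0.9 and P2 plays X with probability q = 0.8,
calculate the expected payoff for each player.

E[P1] = 2.18, E[P2] = 5.18

Work:
E[P1] = p·q·π₁(A,X) + p·(1-q)·π₁(A,Y) + (1-p)·q·π₁(B,X) + (1-p)·(1-q)·π₁(B,Y)
= 0.9·0.8·1 + 0.9·0.2·7 + 0.1·0.8·1 + 0.1·0.2·6
= 2.18

E[P2] = 5.18 (similar calculation)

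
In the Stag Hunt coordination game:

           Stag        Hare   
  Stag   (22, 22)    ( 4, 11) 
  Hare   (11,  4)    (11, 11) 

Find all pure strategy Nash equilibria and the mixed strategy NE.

Pure NE: (Stag, Stag) and (Hare, Hare); Mixed NE: p = 0.3889, q = 0.3889

Work:
Check pure NE:
(Stag, Stag): (22, 22) - no unilateral deviation beneficial
(Hare, Hare): (11, 11) - no unilateral deviation beneficial
Mixed NE: P1 plays Stag with p = 0.3889, P2 plays Stag with q = 0.3889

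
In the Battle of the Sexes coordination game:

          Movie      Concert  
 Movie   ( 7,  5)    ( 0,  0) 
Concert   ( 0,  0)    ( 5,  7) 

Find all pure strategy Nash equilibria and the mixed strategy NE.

Pure NE: (Movie, Movie) and (Concert, Concert); Mixed NE: p = 0.5833, q = 0.4167

Work:
Check pure NE:
(Movie, Movie): (7, 5) - no unilateral deviation beneficial
(Concert, Concert): (5, 7) - no unilateral deviation beneficial
Mixed NE: P1 plays Movie with p = 0.5833, P2 plays Movie with q = 0.4167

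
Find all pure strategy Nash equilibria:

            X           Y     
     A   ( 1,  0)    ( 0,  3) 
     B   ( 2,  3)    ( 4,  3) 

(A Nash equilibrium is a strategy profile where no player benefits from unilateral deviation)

Nash equilibrium: (B, X), (B, Y)

Work:
Best responses:
  P1 vs X: payoffs [1, 2] → best response B (payoff 2)
  P1 vs Y: payoffs [0, 4] → best response B (payoff 4)
  P2 vs A: payoffs [0, 3] → best response Y (payoff 3)
  P2 vs B: payoffs [3, 3] → best response X/Y (payoff 3)
Mutual best responses: (B,X), (B,Y) → Nash equilibria.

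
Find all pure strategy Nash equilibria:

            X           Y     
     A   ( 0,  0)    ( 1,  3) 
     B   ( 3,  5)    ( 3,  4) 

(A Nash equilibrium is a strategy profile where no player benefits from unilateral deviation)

Nash equilibrium: (B, X)

Work:
Best responses:
  P1 vs X: payoffs [0, 3] → best response B (payoff 3)
  P1 vs Y: payoffs [1, 3] → best response B (payoff 3)
  P2 vs A: payoffs [0, 3] → best response Y (payoff 3)
  P2 vs B: payoffs [5, 4] → best response X (payoff 5)
Mutual best responses: (B,X) → Nash equilibria.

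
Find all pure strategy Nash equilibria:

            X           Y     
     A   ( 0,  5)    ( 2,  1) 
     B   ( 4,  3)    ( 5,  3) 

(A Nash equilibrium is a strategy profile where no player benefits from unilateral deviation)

Nash equilibrium: (B, X), (B, Y)

Work:
Best responses:
  P1 vs X: payoffs [0, 4] → best response B (payoff 4)
  P1 vs Y: payoffs [2, 5] → best response B (payoff 5)
  P2 vs A: payoffs [5, 1] → best response X (payoff 5)
  P2 vs B: payoffs [3, 3] → best response X/Y (payoff 3)
Mutual best responses: (B,X), (B,Y) → Nash equilibria.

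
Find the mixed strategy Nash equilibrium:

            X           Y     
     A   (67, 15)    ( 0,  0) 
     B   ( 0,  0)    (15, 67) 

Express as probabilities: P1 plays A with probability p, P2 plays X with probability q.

p = 0.8171, q = 0.1829

Work:
Find probabilities that make opponent indifferent:
P2 chooses q to make P1 indifferent between A and B
P1 chooses p to make P2 indifferent between X and Y
Mixed NE: P1 plays (A: 0.8171, B: 0.1829), P2 plays (X: 0.1829, Y: 0.8171)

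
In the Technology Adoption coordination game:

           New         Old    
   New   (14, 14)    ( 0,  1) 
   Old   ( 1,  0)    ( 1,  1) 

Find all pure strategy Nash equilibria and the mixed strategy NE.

Pure NE: (New, New) and (Old, Old); Mixed NE: p = 0.0714, q = 0.0714

Work:
Check pure NE:
(New, New): (14, 14) - no unilateral deviation beneficial
(Old, Old): (1, 1) - no unilateral deviation beneficial
Mixed NE: P1 plays New with p = 0.0714, P2 plays New with q = 0.0714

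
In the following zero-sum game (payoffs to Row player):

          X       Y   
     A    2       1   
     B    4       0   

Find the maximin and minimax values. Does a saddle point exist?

Maximin = 1, Minimax = 1, Saddle: True

Work:
Row minimums: [1, 0] → maximin = 1
Column maximums: [4, 1] → minimax = 1
Saddle point exists! Game value = 1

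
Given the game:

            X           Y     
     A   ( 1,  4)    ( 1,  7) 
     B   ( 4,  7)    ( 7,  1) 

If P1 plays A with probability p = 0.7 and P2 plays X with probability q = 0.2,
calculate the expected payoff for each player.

E[P1] = 2.62, E[P2] = 5.14

Work:
E[P1] = p·q·π₁(A,X) + p·(1-q)·π₁(A,Y) + (1-p)·q·π₁(B,X) + (1-p)·(1-q)·π₁(B,Y)
= 0.7·0.2·1 + 0.7·0.8·1 + 0.3·0.2·4 + 0.3·0.8·7
= 2.62

E[P2] = 5.14 (similar calculation)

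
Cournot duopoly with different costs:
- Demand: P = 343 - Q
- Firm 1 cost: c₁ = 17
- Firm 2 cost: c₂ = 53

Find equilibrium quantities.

q₁* = 120.67, q₂* = 84.67

Work:
Reaction: q₁ = (343 - 17 - q₂)/2
Reaction: q₂ = (343 - 53 - q₁)/2
Solve simultaneously:
q₁* = (343 - 2×17 + 53)/3 = 120.67
q₂* = (343 - 2×53 + 17)/3 = 84.67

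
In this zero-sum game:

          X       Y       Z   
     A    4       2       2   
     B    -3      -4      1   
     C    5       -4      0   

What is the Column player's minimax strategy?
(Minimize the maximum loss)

Column should play Y or Z (all achieve the minimum), value = 2

Work:
Column player minimizes Row's maximum payoff:
Column X: max payoff to Row = 5
Column Y: max payoff to Row = 2
Column Z: max payoff to Row = 2
Minimum is 2, achieved by columns Y, Z (tied).
Each of Y or Z is a minimax strategy.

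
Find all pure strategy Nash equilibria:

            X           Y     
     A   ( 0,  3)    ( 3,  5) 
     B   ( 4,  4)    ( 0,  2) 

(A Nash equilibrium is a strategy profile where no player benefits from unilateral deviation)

Nash equilibrium: (A, Y), (B, X)

Work:
Best responses:
  P1 vs X: payoffs [0, 4] → best response B (payoff 4)
  P1 vs Y: payoffs [3, 0] → best response A (payoff 3)
  P2 vs A: payoffs [3, 5] → best response Y (payoff 5)
  P2 vs B: payoffs [4, 2] → best response X (payoff 4)
Mutual best responses: (A,Y), (B,X) → Nash equilibria.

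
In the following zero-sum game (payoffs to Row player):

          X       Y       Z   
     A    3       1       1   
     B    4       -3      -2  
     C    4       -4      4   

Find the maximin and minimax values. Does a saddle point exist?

Maximin = 1, Minimax = 1, Saddle: True

Work:
Row minimums: [1, -3, -4] → maximin = 1
Column maximums: [4, 1, 4] → minimax = 1
Saddle point exists! Game value = 1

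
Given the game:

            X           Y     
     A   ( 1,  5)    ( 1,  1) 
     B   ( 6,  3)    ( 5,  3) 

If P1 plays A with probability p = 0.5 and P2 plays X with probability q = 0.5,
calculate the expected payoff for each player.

E[P1] = 3.25, E[P2] = 3.0

Work:
E[P1] = p·q·π₁(A,X) + p·(1-q)·π₁(A,Y) + (1-p)·q·π₁(B,X) + (1-p)·(1-q)·π₁(B,Y)
= 0.5·0.5·1 + 0.5·0.5·1 + 0.5·0.5·6 + 0.5·0.5·5
= 3.25

E[P2] = 3.0 (similar calculation)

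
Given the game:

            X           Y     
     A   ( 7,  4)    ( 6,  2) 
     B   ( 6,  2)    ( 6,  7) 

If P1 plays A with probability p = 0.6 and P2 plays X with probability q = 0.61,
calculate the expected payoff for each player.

E[P1] = 6.366, E[P2] = 3.512

Work:
E[P1] = p·q·π₁(A,X) + p·(1-q)·π₁(A,Y) + (1-p)·q·π₁(B,X) + (1-p)·(1-q)·π₁(B,Y)
= 0.6·0.61·7 + 0.6·0.39·6 + 0.4·0.61·6 + 0.4·0.39·6
= 6.366

E[P2] = 3.512 (similar calculation)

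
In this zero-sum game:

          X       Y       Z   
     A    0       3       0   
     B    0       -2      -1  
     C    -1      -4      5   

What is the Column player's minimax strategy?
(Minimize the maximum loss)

Column should play X, value = 0

Work:
Column player minimizes Row's maximum payoff:
Column X: max payoff to Row = 0
Column Y: max payoff to Row = 3
Column Z: max payoff to Row = 5
Minimum is 0, achieved by column X.
Minimax strategy: X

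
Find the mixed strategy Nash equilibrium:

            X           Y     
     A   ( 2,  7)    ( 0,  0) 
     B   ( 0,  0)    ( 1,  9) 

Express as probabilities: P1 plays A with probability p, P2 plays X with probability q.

p = 0.5625, q = 0.3333

Work:
Find probabilities that make opponent indifferent:
P2 chooses q to make P1 indifferent between A and B
P1 chooses p to make P2 indifferent between X and Y
Mixed NE: P1 plays (A: 0.5625, B: 0.4375), P2 plays (X: 0.3333, Y: 0.6667)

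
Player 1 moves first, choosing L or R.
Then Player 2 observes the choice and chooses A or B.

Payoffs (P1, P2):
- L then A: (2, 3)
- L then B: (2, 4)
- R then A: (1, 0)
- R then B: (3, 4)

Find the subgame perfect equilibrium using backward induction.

P1 plays R, P2 plays B after L and B after R; Payoff (3, 4)

Work:
Backward induction:
After L: P2 chooses B → P1 gets 2
After R: P2 chooses B → P1 gets 3
P1 chooses R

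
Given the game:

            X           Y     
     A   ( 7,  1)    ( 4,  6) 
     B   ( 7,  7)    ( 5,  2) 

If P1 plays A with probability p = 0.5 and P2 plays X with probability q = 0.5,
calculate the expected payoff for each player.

E[P1] = 5.75, E[P2] = 4.0

Work:
E[P1] = p·q·π₁(A,X) + p·(1-q)·π₁(A,Y) + (1-p)·q·π₁(B,X) + (1-p)·(1-q)·π₁(B,Y)
= 0.5·0.5·7 + 0.5·0.5·4 + 0.5·0.5·7 + 0.5·0.5·5
= 5.75

E[P2] = 4.0 (similar calculation)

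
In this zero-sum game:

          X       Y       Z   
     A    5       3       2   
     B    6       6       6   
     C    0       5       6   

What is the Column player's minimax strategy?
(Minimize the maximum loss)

Column should play X or Y or Z (all achieve the minimum), value = 6

Work:
Column player minimizes Row's maximum payoff:
Column X: max payoff to Row = 6
Column Y: max payoff to Row = 6
Column Z: max payoff to Row = 6
Minimum is 6, achieved by columns X, Y, Z (tied).
Each of X or Y or Z is a minimax strategy.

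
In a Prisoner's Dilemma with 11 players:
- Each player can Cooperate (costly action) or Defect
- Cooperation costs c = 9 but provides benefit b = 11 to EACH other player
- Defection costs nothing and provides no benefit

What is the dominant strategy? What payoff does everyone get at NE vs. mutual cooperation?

Dominant: Defect; NE payoff = 0; Coop payoff = 101

Work:
Defect dominates (saves cost c = 9, benefit to others is external)
NE: All defect → everyone gets 0
If all cooperate: each receives (10)×11 - 9 = 101
Social dilemma: 101 > 0 but NE gives 0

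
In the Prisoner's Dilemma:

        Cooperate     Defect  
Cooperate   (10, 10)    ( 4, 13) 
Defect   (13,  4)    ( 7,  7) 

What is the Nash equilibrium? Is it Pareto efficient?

(Defect, Defect) is NE; not Pareto efficient

Work:
Defect dominates Cooperate for both players:
If P2 cooperates: Defect (13) > Cooperate (10)
If P2 defects: Defect (7) > Cooperate (4)
NE: (Defect, Defect) with payoff (7, 7)
But (Cooperate, Cooperate) = (10, 10) Pareto dominates (7, 7)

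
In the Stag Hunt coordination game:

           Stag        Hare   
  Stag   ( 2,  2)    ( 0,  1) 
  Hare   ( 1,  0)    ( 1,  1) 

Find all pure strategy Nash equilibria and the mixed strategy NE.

Pure NE: (Stag, Stag) and (Hare, Hare); Mixed NE: p = 0.5, q = 0.5

Work:
Check pure NE:
(Stag, Stag): (2, 2) - no unilateral deviation beneficial
(Hare, Hare): (1, 1) - no unilateral deviation beneficial
Mixed NE: P1 plays Stag with p = 0.5, P2 plays Stag with q = 0.5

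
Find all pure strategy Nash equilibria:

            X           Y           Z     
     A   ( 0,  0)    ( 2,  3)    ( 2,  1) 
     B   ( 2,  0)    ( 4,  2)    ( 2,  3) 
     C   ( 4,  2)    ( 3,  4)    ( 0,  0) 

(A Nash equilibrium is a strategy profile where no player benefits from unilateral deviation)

Nash equilibrium: (B, Z)

Work:
Best responses:
  P1 vs X: payoffs [0, 2, 4] → best response C (payoff 4)
  P1 vs Y: payoffs [2, 4, 3] → best response B (payoff 4)
  P1 vs Z: payoffs [2, 2, 0] → best response A/B (payoff 2)
  P2 vs A: payoffs [0, 3, 1] → best response Y (payoff 3)
  P2 vs B: payoffs [0, 2, 3] → best response Z (payoff 3)
  P2 vs C: payoffs [2, 4, 0] → best response Y (payoff 4)
Mutual best responses: (B,Z) → Nash equilibria.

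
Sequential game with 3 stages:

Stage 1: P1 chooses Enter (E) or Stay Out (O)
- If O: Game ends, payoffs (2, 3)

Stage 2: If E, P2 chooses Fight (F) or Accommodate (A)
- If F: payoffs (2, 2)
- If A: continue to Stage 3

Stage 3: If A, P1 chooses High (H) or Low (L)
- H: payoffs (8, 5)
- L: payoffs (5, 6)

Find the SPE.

SPE: (E, A, H); Outcome (8, 5)

Work:
Stage 3: P1 chooses H (8 vs 5)
Stage 2: P2: F->2, A->5 (anticipating H). Choose A
Stage 1: P1: O->2, E->8 (anticipating A, H). Choose E
SPE path: E -> A -> H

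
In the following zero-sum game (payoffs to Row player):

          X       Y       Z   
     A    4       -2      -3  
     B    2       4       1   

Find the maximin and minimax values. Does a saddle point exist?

Maximin = 1, Minimax = 1, Saddle: True

Work:
Row minimums: [-3, 1] → maximin = 1
Column maximums: [4, 4, 1] → minimax = 1
Saddle point exists! Game value = 1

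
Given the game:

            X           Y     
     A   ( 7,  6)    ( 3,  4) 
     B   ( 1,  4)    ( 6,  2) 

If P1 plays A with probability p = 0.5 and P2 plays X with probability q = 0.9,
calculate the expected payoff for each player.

E[P1] = 4.05, E[P2] = 4.8

Work:
E[P1] = p·q·π₁(A,X) + p·(1-q)·π₁(A,Y) + (1-p)·q·π₁(B,X) + (1-p)·(1-q)·π₁(B,Y)
= 0.5·0.9·7 + 0.5·0.1·3 + 0.5·0.9·1 + 0.5·0.1·6
= 4.05

E[P2] = 4.8 (similar calculation)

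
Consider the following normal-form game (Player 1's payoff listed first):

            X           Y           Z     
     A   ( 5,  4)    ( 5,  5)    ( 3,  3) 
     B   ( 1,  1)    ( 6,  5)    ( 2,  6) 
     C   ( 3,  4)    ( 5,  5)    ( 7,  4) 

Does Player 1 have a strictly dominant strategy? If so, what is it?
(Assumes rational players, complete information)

No strictly dominant strategy exists for Player 1

Work:
A strategy strictly dominates another if it gives a strictly higher payoff against every opponent action. Compare each pair of P1's strategies column-by-column:
  A vs B: [5 vs 1, 5 vs 6, 3 vs 2] → A does not strictly dominate B (column Y: 5 ≤ 6)
  A vs C: [5 vs 3, 5 vs 5, 3 vs 7] → A does not strictly dominate C (column Y: 5 ≤ 5)
  B vs A: [1 vs 5, 6 vs 5, 2 vs 3] → B does not strictly dominate A (column X: 1 ≤ 5)
  B vs C: [1 vs 3, 6 vs 5, 2 vs 7] → B does not strictly dominate C (column X: 1 ≤ 3)
  C vs A: [3 vs 5, 5 vs 5, 7 vs 3] → C does not strictly dominate A (column X: 3 ≤ 5)
  C vs B: [3 vs 1, 5 vs 6, 7 vs 2] → C does not strictly dominate B (column Y: 5 ≤ 6)
No single strategy strictly dominates all others → no strictly dominant strategy.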